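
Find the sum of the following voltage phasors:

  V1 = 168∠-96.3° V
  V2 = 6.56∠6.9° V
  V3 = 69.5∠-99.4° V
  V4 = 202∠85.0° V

Step 1 — Convert each phasor to rectangular form:
  V1 = 168·(cos(-96.3°) + j·sin(-96.3°)) = -18.44 - j167 V
  V2 = 6.56·(cos(6.9°) + j·sin(6.9°)) = 6.512 + j0.7881 V
  V3 = 69.5·(cos(-99.4°) + j·sin(-99.4°)) = -11.35 - j68.57 V
  V4 = 202·(cos(85.0°) + j·sin(85.0°)) = 17.61 + j201.2 V
Step 2 — Sum components: V_total = -5.669 - j33.53 V.
Step 3 — Convert to polar: |V_total| = 34.01 V, ∠V_total = -99.6°.

V_total = 34.01∠-99.6° V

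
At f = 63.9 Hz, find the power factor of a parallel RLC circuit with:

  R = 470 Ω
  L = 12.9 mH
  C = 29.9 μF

Step 1 — Angular frequency: ω = 2π·f = 2π·63.9 = 401.5 rad/s.
Step 2 — Component impedances:
  R: Z = R = 470 Ω
  L: Z = jωL = j·401.5·0.0129 = 0 + j5.179 Ω
  C: Z = 1/(jωC) = -j/(ω·C) = 0 - j83.3 Ω
Step 3 — Parallel combination: 1/Z_total = 1/R + 1/L + 1/C; Z_total = 0.06488 + j5.522 Ω = 5.522∠89.3° Ω.
Step 4 — Power factor: PF = cos(φ) = Re(Z)/|Z| = 0.06488/5.522 = 0.01175.
Step 5 — Type: Im(Z) = 5.522 ⇒ lagging (phase φ = 89.3°).

PF = 0.01175 (lagging, φ = 89.3°)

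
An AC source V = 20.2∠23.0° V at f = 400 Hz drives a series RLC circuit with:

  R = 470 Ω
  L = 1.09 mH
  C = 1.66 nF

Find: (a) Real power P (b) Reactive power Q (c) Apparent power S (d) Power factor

Step 1 — Angular frequency: ω = 2π·f = 2π·400 = 2513 rad/s.
Step 2 — Component impedances:
  R: Z = R = 470 Ω
  L: Z = jωL = j·2513·0.00109 = 0 + j2.739 Ω
  C: Z = 1/(jωC) = -j/(ω·C) = 0 - j2.397e+05 Ω
Step 3 — Series combination: Z_total = R + L + C = 470 - j2.397e+05 Ω = 2.397e+05∠-89.9° Ω.
Step 4 — Source phasor: V = 20.2∠23.0° V = 18.59 + j7.893 V.
Step 5 — Current: I = V / Z = -3.278e-05 + j7.764e-05 A = 8.428e-05∠112.9° A.
Step 6 — Complex power: S = V·I* = 3.338e-06 - j0.001702 VA.
Step 7 — Real power: P = Re(S) = 3.338e-06 W.
Step 8 — Reactive power: Q = Im(S) = -0.001702 VAR.
Step 9 — Apparent power: |S| = 0.001702 VA.
Step 10 — Power factor: PF = P/|S| = 0.001961 (leading).

(a) P = 3.338e-06 W  (b) Q = -0.001702 VAR  (c) S = 0.001702 VA  (d) PF = 0.001961 (leading)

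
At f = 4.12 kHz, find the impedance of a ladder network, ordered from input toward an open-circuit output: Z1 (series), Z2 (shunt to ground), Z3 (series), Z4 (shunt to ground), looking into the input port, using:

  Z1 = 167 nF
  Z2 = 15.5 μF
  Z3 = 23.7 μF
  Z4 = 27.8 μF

Step 1 — Angular frequency: ω = 2π·f = 2π·4120 = 2.589e+04 rad/s.
Step 2 — Component impedances:
  Z1: Z = 1/(jωC) = -j/(ω·C) = 0 - j231.3 Ω
  Z2: Z = 1/(jωC) = -j/(ω·C) = 0 - j2.492 Ω
  Z3: Z = 1/(jωC) = -j/(ω·C) = 0 - j1.63 Ω
  Z4: Z = 1/(jωC) = -j/(ω·C) = 0 - j1.39 Ω
Step 3 — Ladder network (open output): work backward from the far end, alternating series and parallel combinations. Z_in = 0 - j232.7 Ω = 232.7∠-90.0° Ω.

Z = 0 - j232.7 Ω = 232.7∠-90.0° Ω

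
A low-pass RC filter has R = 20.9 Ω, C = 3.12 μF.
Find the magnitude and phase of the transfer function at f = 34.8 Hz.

Step 1 — Angular frequency: ω = 2π·34.8 = 218.7 rad/s.
Step 2 — Transfer function: H(jω) = 1/(1 + jωRC).
Step 3 — Denominator: 1 + jωRC = 1 + j·218.7·20.9·3.12e-06 = 1 + j0.01426.
Step 4 — H = 0.9998 - j0.01426.
Step 5 — Magnitude: |H| = 0.9999 (-0.0 dB); phase: φ = -0.8°.

|H| = 0.9999 (-0.0 dB), φ = -0.8°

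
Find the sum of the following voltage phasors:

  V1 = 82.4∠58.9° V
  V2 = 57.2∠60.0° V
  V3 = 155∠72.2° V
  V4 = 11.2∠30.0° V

Step 1 — Convert each phasor to rectangular form:
  V1 = 82.4·(cos(58.9°) + j·sin(58.9°)) = 42.56 + j70.56 V
  V2 = 57.2·(cos(60.0°) + j·sin(60.0°)) = 28.6 + j49.54 V
  V3 = 155·(cos(72.2°) + j·sin(72.2°)) = 47.38 + j147.6 V
  V4 = 11.2·(cos(30.0°) + j·sin(30.0°)) = 9.699 + j5.6 V
Step 2 — Sum components: V_total = 128.2 + j273.3 V.
Step 3 — Convert to polar: |V_total| = 301.9 V, ∠V_total = 64.9°.

V_total = 301.9∠64.9° V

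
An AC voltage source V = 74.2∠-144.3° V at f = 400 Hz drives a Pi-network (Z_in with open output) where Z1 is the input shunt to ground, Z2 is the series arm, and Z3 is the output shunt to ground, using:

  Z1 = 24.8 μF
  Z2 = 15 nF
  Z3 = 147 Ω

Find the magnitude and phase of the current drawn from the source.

Step 1 — Angular frequency: ω = 2π·f = 2π·400 = 2513 rad/s.
Step 2 — Component impedances:
  Z1: Z = 1/(jωC) = -j/(ω·C) = 0 - j16.04 Ω
  Z2: Z = 1/(jωC) = -j/(ω·C) = 0 - j2.653e+04 Ω
  Z3: Z = R = 147 Ω
Step 3 — With open output, the series arm Z2 and the output shunt Z3 appear in series to ground: Z2 + Z3 = 147 - j2.653e+04 Ω.
Step 4 — Parallel with input shunt Z1: Z_in = Z1 || (Z2 + Z3) = 5.371e-05 - j16.03 Ω = 16.03∠-90.0° Ω.
Step 5 — Source phasor: V = 74.2∠-144.3° V = -60.26 - j43.3 V.
Step 6 — Ohm's law: I = V / Z_total = (-60.26 - j43.3) / (5.371e-05 - j16.03) = 2.7 - j3.758 A.
Step 7 — Convert to polar: |I| = 4.628 A, ∠I = -54.3°.

I = 4.628∠-54.3° A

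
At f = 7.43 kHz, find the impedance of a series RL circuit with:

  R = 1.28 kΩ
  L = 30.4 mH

Step 1 — Angular frequency: ω = 2π·f = 2π·7430 = 4.668e+04 rad/s.
Step 2 — Component impedances:
  R: Z = R = 1280 Ω
  L: Z = jωL = j·4.668e+04·0.0304 = 0 + j1419 Ω
Step 3 — Series combination: Z_total = R + L = 1280 + j1419 Ω = 1911∠48.0° Ω.

Z = 1280 + j1419 Ω = 1911∠48.0° Ω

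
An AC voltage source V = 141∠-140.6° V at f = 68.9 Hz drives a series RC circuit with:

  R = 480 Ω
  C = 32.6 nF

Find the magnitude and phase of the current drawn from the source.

Step 1 — Angular frequency: ω = 2π·f = 2π·68.9 = 432.9 rad/s.
Step 2 — Component impedances:
  R: Z = R = 480 Ω
  C: Z = 1/(jωC) = -j/(ω·C) = 0 - j7.086e+04 Ω
Step 3 — Series combination: Z_total = R + C = 480 - j7.086e+04 Ω = 7.086e+04∠-89.6° Ω.
Step 4 — Source phasor: V = 141∠-140.6° V = -109 - j89.5 V.
Step 5 — Ohm's law: I = V / Z_total = (-109 - j89.5) / (480 - j7.086e+04) = 0.001253 - j0.001546 A.
Step 6 — Convert to polar: |I| = 0.00199 A, ∠I = -51.0°.

I = 0.00199∠-51.0° A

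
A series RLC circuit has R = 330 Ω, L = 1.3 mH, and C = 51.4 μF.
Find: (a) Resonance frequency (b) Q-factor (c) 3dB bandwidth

Step 1 — Resonance: ω₀ = 1/√(LC) = 1/√(0.0013·5.14e-05) = 3869 rad/s.
Step 2 — f₀ = ω₀/(2π) = 615.7 Hz.
Step 3 — Series Q: Q = ω₀L/R = 3869·0.0013/330 = 0.01524.
Step 4 — Bandwidth: Δω = ω₀/Q = 2.538e+05 rad/s; BW = Δω/(2π) = 4.04e+04 Hz.

(a) f₀ = 615.7 Hz  (b) Q = 0.01524  (c) BW = 4.04e+04 Hz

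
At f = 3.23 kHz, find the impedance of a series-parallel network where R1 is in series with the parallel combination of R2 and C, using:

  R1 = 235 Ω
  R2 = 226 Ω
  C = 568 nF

Step 1 — Angular frequency: ω = 2π·f = 2π·3230 = 2.029e+04 rad/s.
Step 2 — Component impedances:
  R1: Z = R = 235 Ω
  R2: Z = R = 226 Ω
  C: Z = 1/(jωC) = -j/(ω·C) = 0 - j86.75 Ω
Step 3 — Parallel branch: R2 || C = 1/(1/R2 + 1/C) = 29.02 - j75.61 Ω.
Step 4 — Series with R1: Z_total = R1 + (R2 || C) = 264 - j75.61 Ω = 274.6∠-16.0° Ω.

Z = 264 - j75.61 Ω = 274.6∠-16.0° Ω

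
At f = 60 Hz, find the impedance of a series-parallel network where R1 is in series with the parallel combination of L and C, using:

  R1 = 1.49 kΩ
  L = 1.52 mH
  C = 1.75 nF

Step 1 — Angular frequency: ω = 2π·f = 2π·60 = 377 rad/s.
Step 2 — Component impedances:
  R1: Z = R = 1490 Ω
  L: Z = jωL = j·377·0.00152 = 0 + j0.573 Ω
  C: Z = 1/(jωC) = -j/(ω·C) = 0 - j1.516e+06 Ω
Step 3 — Parallel branch: L || C = 1/(1/L + 1/C) = 0 + j0.573 Ω.
Step 4 — Series with R1: Z_total = R1 + (L || C) = 1490 + j0.573 Ω = 1490∠0.0° Ω.

Z = 1490 + j0.573 Ω = 1490∠0.0° Ω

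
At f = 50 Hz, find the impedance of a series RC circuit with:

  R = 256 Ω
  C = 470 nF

Step 1 — Angular frequency: ω = 2π·f = 2π·50 = 314.2 rad/s.
Step 2 — Component impedances:
  R: Z = R = 256 Ω
  C: Z = 1/(jωC) = -j/(ω·C) = 0 - j6773 Ω
Step 3 — Series combination: Z_total = R + C = 256 - j6773 Ω = 6777∠-87.8° Ω.

Z = 256 - j6773 Ω = 6777∠-87.8° Ω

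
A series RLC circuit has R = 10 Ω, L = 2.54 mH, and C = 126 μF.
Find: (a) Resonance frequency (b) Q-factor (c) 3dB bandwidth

Step 1 — Resonance condition Im(Z)=0 gives ω₀ = 1/√(LC).
Step 2 — ω₀ = 1/√(0.00254·0.000126) = 1768 rad/s.
Step 3 — f₀ = ω₀/(2π) = 281.3 Hz.
Step 4 — Series Q: Q = ω₀L/R = 1768·0.00254/10 = 0.449.
Step 5 — 3dB bandwidth: Δω = ω₀/Q = 3937 rad/s; BW = Δω/(2π) = 626.6 Hz.

(a) f₀ = 281.3 Hz  (b) Q = 0.449  (c) BW = 626.6 Hz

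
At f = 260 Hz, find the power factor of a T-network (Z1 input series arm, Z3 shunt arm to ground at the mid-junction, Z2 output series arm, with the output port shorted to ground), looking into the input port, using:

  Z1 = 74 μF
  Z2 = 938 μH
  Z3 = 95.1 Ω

Step 1 — Angular frequency: ω = 2π·f = 2π·260 = 1634 rad/s.
Step 2 — Component impedances:
  Z1: Z = 1/(jωC) = -j/(ω·C) = 0 - j8.272 Ω
  Z2: Z = jωL = j·1634·0.000938 = 0 + j1.532 Ω
  Z3: Z = R = 95.1 Ω
Step 3 — With the output port shorted to ground, the output series arm Z2 runs from the junction to ground; the shunt arm Z3 also runs from the junction to ground. They appear in parallel: Z3 || Z2 = 0.02468 + j1.532 Ω.
Step 4 — Series with input arm Z1: Z_in = Z1 + (Z3 || Z2) = 0.02468 - j6.74 Ω = 6.74∠-89.8° Ω.
Step 5 — Power factor: PF = cos(φ) = Re(Z)/|Z| = 0.02468/6.74 = 0.003662.
Step 6 — Type: Im(Z) = -6.74 ⇒ leading (phase φ = -89.8°).

PF = 0.003662 (leading, φ = -89.8°)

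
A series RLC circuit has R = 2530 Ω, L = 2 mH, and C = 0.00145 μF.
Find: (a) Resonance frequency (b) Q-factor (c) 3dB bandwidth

Step 1 — Resonance: ω₀ = 1/√(LC) = 1/√(0.002·1.45e-09) = 5.872e+05 rad/s.
Step 2 — f₀ = ω₀/(2π) = 9.346e+04 Hz.
Step 3 — Series Q: Q = ω₀L/R = 5.872e+05·0.002/2530 = 0.4642.
Step 4 — Bandwidth: Δω = ω₀/Q = 1.265e+06 rad/s; BW = Δω/(2π) = 2.013e+05 Hz.

(a) f₀ = 9.346e+04 Hz  (b) Q = 0.4642  (c) BW = 2.013e+05 Hz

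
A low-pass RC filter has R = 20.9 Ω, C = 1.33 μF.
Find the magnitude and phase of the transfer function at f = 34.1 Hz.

Step 1 — Angular frequency: ω = 2π·34.1 = 214.3 rad/s.
Step 2 — Transfer function: H(jω) = 1/(1 + jωRC).
Step 3 — Denominator: 1 + jωRC = 1 + j·214.3·20.9·1.33e-06 = 1 + j0.005956.
Step 4 — H = 1 - j0.005955.
Step 5 — Magnitude: |H| = 1 (-0.0 dB); phase: φ = -0.3°.

|H| = 1 (-0.0 dB), φ = -0.3°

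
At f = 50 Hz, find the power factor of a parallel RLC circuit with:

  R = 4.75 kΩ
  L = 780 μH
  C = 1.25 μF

Step 1 — Angular frequency: ω = 2π·f = 2π·50 = 314.2 rad/s.
Step 2 — Component impedances:
  R: Z = R = 4750 Ω
  L: Z = jωL = j·314.2·0.00078 = 0 + j0.245 Ω
  C: Z = 1/(jωC) = -j/(ω·C) = 0 - j2546 Ω
Step 3 — Parallel combination: 1/Z_total = 1/R + 1/L + 1/C; Z_total = 1.264e-05 + j0.2451 Ω = 0.2451∠90.0° Ω.
Step 4 — Power factor: PF = cos(φ) = Re(Z)/|Z| = 1.2644e-05/0.24507 = 5.159e-05.
Step 5 — Type: Im(Z) = 0.2451 ⇒ lagging (phase φ = 90.0°).

PF = 5.159e-05 (lagging, φ = 90.0°)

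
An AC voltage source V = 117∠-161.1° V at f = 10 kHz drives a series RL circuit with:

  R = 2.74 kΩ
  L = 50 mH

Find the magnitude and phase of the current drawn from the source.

Step 1 — Angular frequency: ω = 2π·f = 2π·1e+04 = 6.283e+04 rad/s.
Step 2 — Component impedances:
  R: Z = R = 2740 Ω
  L: Z = jωL = j·6.283e+04·0.05 = 0 + j3142 Ω
Step 3 — Series combination: Z_total = R + L = 2740 + j3142 Ω = 4169∠48.9° Ω.
Step 4 — Source phasor: V = 117∠-161.1° V = -110.7 - j37.9 V.
Step 5 — Ohm's law: I = V / Z_total = (-110.7 - j37.9) / (2740 + j3142) = -0.02431 + j0.01404 A.
Step 6 — Convert to polar: |I| = 0.02807 A, ∠I = 150.0°.

I = 0.02807∠150.0° A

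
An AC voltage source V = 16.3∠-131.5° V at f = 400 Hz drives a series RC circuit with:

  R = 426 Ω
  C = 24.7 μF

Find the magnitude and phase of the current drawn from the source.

Step 1 — Angular frequency: ω = 2π·f = 2π·400 = 2513 rad/s.
Step 2 — Component impedances:
  R: Z = R = 426 Ω
  C: Z = 1/(jωC) = -j/(ω·C) = 0 - j16.11 Ω
Step 3 — Series combination: Z_total = R + C = 426 - j16.11 Ω = 426.3∠-2.2° Ω.
Step 4 — Source phasor: V = 16.3∠-131.5° V = -10.8 - j12.21 V.
Step 5 — Ohm's law: I = V / Z_total = (-10.8 - j12.21) / (426 - j16.11) = -0.02424 - j0.02957 A.
Step 6 — Convert to polar: |I| = 0.03824 A, ∠I = -129.3°.

I = 0.03824∠-129.3° A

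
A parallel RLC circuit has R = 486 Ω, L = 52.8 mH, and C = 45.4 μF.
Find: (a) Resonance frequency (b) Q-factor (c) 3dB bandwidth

Step 1 — Resonance: ω₀ = 1/√(LC) = 1/√(0.0528·4.54e-05) = 645.9 rad/s.
Step 2 — f₀ = ω₀/(2π) = 102.8 Hz.
Step 3 — Parallel Q: Q = R/(ω₀L) = 486/(645.9·0.0528) = 14.25.
Step 4 — Bandwidth: Δω = ω₀/Q = 45.32 rad/s; BW = Δω/(2π) = 7.213 Hz.

(a) f₀ = 102.8 Hz  (b) Q = 14.25  (c) BW = 7.213 Hz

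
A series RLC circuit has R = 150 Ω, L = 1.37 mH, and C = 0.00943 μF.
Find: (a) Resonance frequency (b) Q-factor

Step 1 — Resonance condition Im(Z)=0 gives ω₀ = 1/√(LC).
Step 2 — ω₀ = 1/√(0.00137·9.43e-09) = 2.782e+05 rad/s.
Step 3 — f₀ = ω₀/(2π) = 4.428e+04 Hz.
Step 4 — Series Q: Q = ω₀L/R = 2.782e+05·0.00137/150 = 2.541.

(a) f₀ = 4.428e+04 Hz  (b) Q = 2.541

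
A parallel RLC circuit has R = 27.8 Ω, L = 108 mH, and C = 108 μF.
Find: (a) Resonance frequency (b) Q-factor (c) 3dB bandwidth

Step 1 — Resonance: ω₀ = 1/√(LC) = 1/√(0.108·0.000108) = 292.8 rad/s.
Step 2 — f₀ = ω₀/(2π) = 46.6 Hz.
Step 3 — Parallel Q: Q = R/(ω₀L) = 27.8/(292.8·0.108) = 0.8791.
Step 4 — Bandwidth: Δω = ω₀/Q = 333.1 rad/s; BW = Δω/(2π) = 53.01 Hz.

(a) f₀ = 46.6 Hz  (b) Q = 0.8791  (c) BW = 53.01 Hz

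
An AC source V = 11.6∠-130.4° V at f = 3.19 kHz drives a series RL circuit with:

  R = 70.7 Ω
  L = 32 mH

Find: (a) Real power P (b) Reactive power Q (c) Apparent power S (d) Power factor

Step 1 — Angular frequency: ω = 2π·f = 2π·3190 = 2.004e+04 rad/s.
Step 2 — Component impedances:
  R: Z = R = 70.7 Ω
  L: Z = jωL = j·2.004e+04·0.032 = 0 + j641.4 Ω
Step 3 — Series combination: Z_total = R + L = 70.7 + j641.4 Ω = 645.3∠83.7° Ω.
Step 4 — Source phasor: V = 11.6∠-130.4° V = -7.518 - j8.834 V.
Step 5 — Current: I = V / Z = -0.01488 + j0.01008 A = 0.01798∠145.9° A.
Step 6 — Complex power: S = V·I* = 0.02285 + j0.2073 VA.
Step 7 — Real power: P = Re(S) = 0.02285 W.
Step 8 — Reactive power: Q = Im(S) = 0.2073 VAR.
Step 9 — Apparent power: |S| = 0.2085 VA.
Step 10 — Power factor: PF = P/|S| = 0.1096 (lagging).

(a) P = 0.02285 W  (b) Q = 0.2073 VAR  (c) S = 0.2085 VA  (d) PF = 0.1096 (lagging)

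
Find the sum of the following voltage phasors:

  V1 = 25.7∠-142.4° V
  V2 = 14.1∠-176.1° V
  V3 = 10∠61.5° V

Step 1 — Convert each phasor to rectangular form:
  V1 = 25.7·(cos(-142.4°) + j·sin(-142.4°)) = -20.36 - j15.68 V
  V2 = 14.1·(cos(-176.1°) + j·sin(-176.1°)) = -14.07 - j0.959 V
  V3 = 10·(cos(61.5°) + j·sin(61.5°)) = 4.772 + j8.788 V
Step 2 — Sum components: V_total = -29.66 - j7.852 V.
Step 3 — Convert to polar: |V_total| = 30.68 V, ∠V_total = -165.2°.

V_total = 30.68∠-165.2° V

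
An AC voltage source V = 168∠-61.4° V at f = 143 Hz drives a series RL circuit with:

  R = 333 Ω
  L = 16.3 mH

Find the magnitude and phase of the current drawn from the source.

Step 1 — Angular frequency: ω = 2π·f = 2π·143 = 898.5 rad/s.
Step 2 — Component impedances:
  R: Z = R = 333 Ω
  L: Z = jωL = j·898.5·0.0163 = 0 + j14.65 Ω
Step 3 — Series combination: Z_total = R + L = 333 + j14.65 Ω = 333.3∠2.5° Ω.
Step 4 — Source phasor: V = 168∠-61.4° V = 80.42 - j147.5 V.
Step 5 — Ohm's law: I = V / Z_total = (80.42 - j147.5) / (333 + j14.65) = 0.2216 - j0.4527 A.
Step 6 — Convert to polar: |I| = 0.504 A, ∠I = -63.9°.

I = 0.504∠-63.9° A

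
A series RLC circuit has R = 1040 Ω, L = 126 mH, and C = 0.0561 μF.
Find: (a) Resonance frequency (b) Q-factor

Step 1 — Resonance condition Im(Z)=0 gives ω₀ = 1/√(LC).
Step 2 — ω₀ = 1/√(0.126·5.61e-08) = 1.189e+04 rad/s.
Step 3 — f₀ = ω₀/(2π) = 1893 Hz.
Step 4 — Series Q: Q = ω₀L/R = 1.189e+04·0.126/1040 = 1.441.

(a) f₀ = 1893 Hz  (b) Q = 1.441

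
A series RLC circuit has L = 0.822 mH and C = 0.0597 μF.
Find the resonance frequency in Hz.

Step 1 — Resonance condition Im(Z)=0 gives ω₀ = 1/√(LC).
Step 2 — ω₀ = 1/√(0.000822·5.97e-08) = 1.428e+05 rad/s.
Step 3 — f₀ = ω₀/(2π) = 2.272e+04 Hz.

f₀ = 2.272e+04 Hz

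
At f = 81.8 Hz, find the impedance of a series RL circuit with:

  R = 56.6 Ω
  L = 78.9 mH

Step 1 — Angular frequency: ω = 2π·f = 2π·81.8 = 514 rad/s.
Step 2 — Component impedances:
  R: Z = R = 56.6 Ω
  L: Z = jωL = j·514·0.0789 = 0 + j40.55 Ω
Step 3 — Series combination: Z_total = R + L = 56.6 + j40.55 Ω = 69.63∠35.6° Ω.

Z = 56.6 + j40.55 Ω = 69.63∠35.6° Ω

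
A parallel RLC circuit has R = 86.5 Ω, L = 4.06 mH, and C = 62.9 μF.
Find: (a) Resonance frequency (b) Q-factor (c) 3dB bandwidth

Step 1 — Resonance: ω₀ = 1/√(LC) = 1/√(0.00406·6.29e-05) = 1979 rad/s.
Step 2 — f₀ = ω₀/(2π) = 314.9 Hz.
Step 3 — Parallel Q: Q = R/(ω₀L) = 86.5/(1979·0.00406) = 10.77.
Step 4 — Bandwidth: Δω = ω₀/Q = 183.8 rad/s; BW = Δω/(2π) = 29.25 Hz.

(a) f₀ = 314.9 Hz  (b) Q = 10.77  (c) BW = 29.25 Hz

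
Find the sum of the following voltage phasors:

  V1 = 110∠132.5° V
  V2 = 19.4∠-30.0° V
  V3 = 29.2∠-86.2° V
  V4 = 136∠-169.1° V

Step 1 — Convert each phasor to rectangular form:
  V1 = 110·(cos(132.5°) + j·sin(132.5°)) = -74.31 + j81.1 V
  V2 = 19.4·(cos(-30.0°) + j·sin(-30.0°)) = 16.8 - j9.7 V
  V3 = 29.2·(cos(-86.2°) + j·sin(-86.2°)) = 1.935 - j29.14 V
  V4 = 136·(cos(-169.1°) + j·sin(-169.1°)) = -133.5 - j25.72 V
Step 2 — Sum components: V_total = -189.1 + j16.55 V.
Step 3 — Convert to polar: |V_total| = 189.8 V, ∠V_total = 175.0°.

V_total = 189.8∠175.0° V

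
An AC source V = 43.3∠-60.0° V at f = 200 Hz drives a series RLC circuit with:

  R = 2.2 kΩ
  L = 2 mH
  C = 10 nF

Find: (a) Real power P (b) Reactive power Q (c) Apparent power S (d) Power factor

Step 1 — Angular frequency: ω = 2π·f = 2π·200 = 1257 rad/s.
Step 2 — Component impedances:
  R: Z = R = 2200 Ω
  L: Z = jωL = j·1257·0.002 = 0 + j2.513 Ω
  C: Z = 1/(jωC) = -j/(ω·C) = 0 - j7.958e+04 Ω
Step 3 — Series combination: Z_total = R + L + C = 2200 - j7.957e+04 Ω = 7.961e+04∠-88.4° Ω.
Step 4 — Source phasor: V = 43.3∠-60.0° V = 21.65 - j37.5 V.
Step 5 — Current: I = V / Z = 0.0004784 + j0.0002588 A = 0.0005439∠28.4° A.
Step 6 — Complex power: S = V·I* = 0.0006509 - j0.02354 VA.
Step 7 — Real power: P = Re(S) = 0.0006509 W.
Step 8 — Reactive power: Q = Im(S) = -0.02354 VAR.
Step 9 — Apparent power: |S| = 0.02355 VA.
Step 10 — Power factor: PF = P/|S| = 0.02764 (leading).

(a) P = 0.0006509 W  (b) Q = -0.02354 VAR  (c) S = 0.02355 VA  (d) PF = 0.02764 (leading)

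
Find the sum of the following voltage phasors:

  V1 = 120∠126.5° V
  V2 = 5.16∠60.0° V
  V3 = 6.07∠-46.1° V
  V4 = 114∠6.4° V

Step 1 — Convert each phasor to rectangular form:
  V1 = 120·(cos(126.5°) + j·sin(126.5°)) = -71.38 + j96.46 V
  V2 = 5.16·(cos(60.0°) + j·sin(60.0°)) = 2.58 + j4.469 V
  V3 = 6.07·(cos(-46.1°) + j·sin(-46.1°)) = 4.209 - j4.374 V
  V4 = 114·(cos(6.4°) + j·sin(6.4°)) = 113.3 + j12.71 V
Step 2 — Sum components: V_total = 48.7 + j109.3 V.
Step 3 — Convert to polar: |V_total| = 119.6 V, ∠V_total = 66.0°.

V_total = 119.6∠66.0° V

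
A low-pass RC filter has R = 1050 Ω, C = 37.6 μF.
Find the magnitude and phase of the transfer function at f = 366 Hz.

Step 1 — Angular frequency: ω = 2π·366 = 2300 rad/s.
Step 2 — Transfer function: H(jω) = 1/(1 + jωRC).
Step 3 — Denominator: 1 + jωRC = 1 + j·2300·1050·3.76e-05 = 1 + j90.79.
Step 4 — H = 0.0001213 - j0.01101.
Step 5 — Magnitude: |H| = 0.01101 (-39.2 dB); phase: φ = -89.4°.

|H| = 0.01101 (-39.2 dB), φ = -89.4°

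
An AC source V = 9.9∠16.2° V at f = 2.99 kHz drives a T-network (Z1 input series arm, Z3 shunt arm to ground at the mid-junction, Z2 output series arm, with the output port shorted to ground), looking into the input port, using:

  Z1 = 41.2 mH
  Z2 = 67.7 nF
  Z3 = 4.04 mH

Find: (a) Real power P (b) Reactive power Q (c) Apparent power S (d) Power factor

Step 1 — Angular frequency: ω = 2π·f = 2π·2990 = 1.879e+04 rad/s.
Step 2 — Component impedances:
  Z1: Z = jωL = j·1.879e+04·0.0412 = 0 + j774 Ω
  Z2: Z = 1/(jωC) = -j/(ω·C) = 0 - j786.2 Ω
  Z3: Z = jωL = j·1.879e+04·0.00404 = 0 + j75.9 Ω
Step 3 — With the output port shorted to ground, the output series arm Z2 runs from the junction to ground; the shunt arm Z3 also runs from the junction to ground. They appear in parallel: Z3 || Z2 = 0 + j84.01 Ω.
Step 4 — Series with input arm Z1: Z_in = Z1 + (Z3 || Z2) = 0 + j858 Ω = 858∠90.0° Ω.
Step 5 — Source phasor: V = 9.9∠16.2° V = 9.507 + j2.762 V.
Step 6 — Current: I = V / Z = 0.003219 - j0.01108 A = 0.01154∠-73.8° A.
Step 7 — Complex power: S = V·I* = 0 + j0.1142 VA.
Step 8 — Real power: P = Re(S) = 0 W.
Step 9 — Reactive power: Q = Im(S) = 0.1142 VAR.
Step 10 — Apparent power: |S| = 0.1142 VA.
Step 11 — Power factor: PF = P/|S| = 0 (lagging).

(a) P = 0 W  (b) Q = 0.1142 VAR  (c) S = 0.1142 VA  (d) PF = 0 (lagging)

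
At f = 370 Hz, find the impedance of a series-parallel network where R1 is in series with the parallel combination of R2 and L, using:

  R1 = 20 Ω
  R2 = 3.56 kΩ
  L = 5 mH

Step 1 — Angular frequency: ω = 2π·f = 2π·370 = 2325 rad/s.
Step 2 — Component impedances:
  R1: Z = R = 20 Ω
  R2: Z = R = 3560 Ω
  L: Z = jωL = j·2325·0.005 = 0 + j11.62 Ω
Step 3 — Parallel branch: R2 || L = 1/(1/R2 + 1/L) = 0.03795 + j11.62 Ω.
Step 4 — Series with R1: Z_total = R1 + (R2 || L) = 20.04 + j11.62 Ω = 23.17∠30.1° Ω.

Z = 20.04 + j11.62 Ω = 23.17∠30.1° Ω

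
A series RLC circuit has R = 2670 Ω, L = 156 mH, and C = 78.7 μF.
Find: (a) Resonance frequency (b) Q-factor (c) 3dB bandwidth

Step 1 — Resonance condition Im(Z)=0 gives ω₀ = 1/√(LC).
Step 2 — ω₀ = 1/√(0.156·7.87e-05) = 285.4 rad/s.
Step 3 — f₀ = ω₀/(2π) = 45.42 Hz.
Step 4 — Series Q: Q = ω₀L/R = 285.4·0.156/2670 = 0.01667.
Step 5 — 3dB bandwidth: Δω = ω₀/Q = 1.712e+04 rad/s; BW = Δω/(2π) = 2724 Hz.

(a) f₀ = 45.42 Hz  (b) Q = 0.01667  (c) BW = 2724 Hz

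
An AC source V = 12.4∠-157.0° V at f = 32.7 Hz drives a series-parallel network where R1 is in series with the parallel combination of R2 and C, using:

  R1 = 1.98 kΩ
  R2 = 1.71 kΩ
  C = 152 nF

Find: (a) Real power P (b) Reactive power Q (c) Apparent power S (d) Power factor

Step 1 — Angular frequency: ω = 2π·f = 2π·32.7 = 205.5 rad/s.
Step 2 — Component impedances:
  R1: Z = R = 1980 Ω
  R2: Z = R = 1710 Ω
  C: Z = 1/(jωC) = -j/(ω·C) = 0 - j3.202e+04 Ω
Step 3 — Parallel branch: R2 || C = 1/(1/R2 + 1/C) = 1705 - j91.06 Ω.
Step 4 — Series with R1: Z_total = R1 + (R2 || C) = 3685 - j91.06 Ω = 3686∠-1.4° Ω.
Step 5 — Source phasor: V = 12.4∠-157.0° V = -11.41 - j4.845 V.
Step 6 — Current: I = V / Z = -0.003063 - j0.00139 A = 0.003364∠-155.6° A.
Step 7 — Complex power: S = V·I* = 0.0417 - j0.00103 VA.
Step 8 — Real power: P = Re(S) = 0.0417 W.
Step 9 — Reactive power: Q = Im(S) = -0.00103 VAR.
Step 10 — Apparent power: |S| = 0.04171 VA.
Step 11 — Power factor: PF = P/|S| = 0.9997 (leading).

(a) P = 0.0417 W  (b) Q = -0.00103 VAR  (c) S = 0.04171 VA  (d) PF = 0.9997 (leading)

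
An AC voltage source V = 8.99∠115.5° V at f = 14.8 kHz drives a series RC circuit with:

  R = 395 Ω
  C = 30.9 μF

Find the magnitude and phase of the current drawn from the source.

Step 1 — Angular frequency: ω = 2π·f = 2π·1.48e+04 = 9.299e+04 rad/s.
Step 2 — Component impedances:
  R: Z = R = 395 Ω
  C: Z = 1/(jωC) = -j/(ω·C) = 0 - j0.348 Ω
Step 3 — Series combination: Z_total = R + C = 395 - j0.348 Ω = 395∠-0.1° Ω.
Step 4 — Source phasor: V = 8.99∠115.5° V = -3.87 + j8.114 V.
Step 5 — Ohm's law: I = V / Z_total = (-3.87 + j8.114) / (395 - j0.348) = -0.009816 + j0.02053 A.
Step 6 — Convert to polar: |I| = 0.02276 A, ∠I = 115.6°.

I = 0.02276∠115.6° A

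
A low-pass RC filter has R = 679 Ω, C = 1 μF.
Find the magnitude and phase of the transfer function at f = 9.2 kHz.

Step 1 — Angular frequency: ω = 2π·9200 = 5.781e+04 rad/s.
Step 2 — Transfer function: H(jω) = 1/(1 + jωRC).
Step 3 — Denominator: 1 + jωRC = 1 + j·5.781e+04·679·1e-06 = 1 + j39.25.
Step 4 — H = 0.0006487 - j0.02546.
Step 5 — Magnitude: |H| = 0.02547 (-31.9 dB); phase: φ = -88.5°.

|H| = 0.02547 (-31.9 dB), φ = -88.5°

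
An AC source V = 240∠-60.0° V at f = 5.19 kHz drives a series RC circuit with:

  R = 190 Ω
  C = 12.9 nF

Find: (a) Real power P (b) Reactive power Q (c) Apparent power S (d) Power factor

Step 1 — Angular frequency: ω = 2π·f = 2π·5190 = 3.261e+04 rad/s.
Step 2 — Component impedances:
  R: Z = R = 190 Ω
  C: Z = 1/(jωC) = -j/(ω·C) = 0 - j2377 Ω
Step 3 — Series combination: Z_total = R + C = 190 - j2377 Ω = 2385∠-85.4° Ω.
Step 4 — Source phasor: V = 240∠-60.0° V = 120 - j207.8 V.
Step 5 — Current: I = V / Z = 0.09089 + j0.04322 A = 0.1006∠25.4° A.
Step 6 — Complex power: S = V·I* = 1.924 - j24.08 VA.
Step 7 — Real power: P = Re(S) = 1.924 W.
Step 8 — Reactive power: Q = Im(S) = -24.08 VAR.
Step 9 — Apparent power: |S| = 24.15 VA.
Step 10 — Power factor: PF = P/|S| = 0.07967 (leading).

(a) P = 1.924 W  (b) Q = -24.08 VAR  (c) S = 24.15 VA  (d) PF = 0.07967 (leading)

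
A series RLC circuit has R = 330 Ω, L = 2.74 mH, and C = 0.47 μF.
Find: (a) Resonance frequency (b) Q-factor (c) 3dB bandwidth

Step 1 — Resonance: ω₀ = 1/√(LC) = 1/√(0.00274·4.7e-07) = 2.787e+04 rad/s.
Step 2 — f₀ = ω₀/(2π) = 4435 Hz.
Step 3 — Series Q: Q = ω₀L/R = 2.787e+04·0.00274/330 = 0.2314.
Step 4 — Bandwidth: Δω = ω₀/Q = 1.204e+05 rad/s; BW = Δω/(2π) = 1.917e+04 Hz.

(a) f₀ = 4435 Hz  (b) Q = 0.2314  (c) BW = 1.917e+04 Hz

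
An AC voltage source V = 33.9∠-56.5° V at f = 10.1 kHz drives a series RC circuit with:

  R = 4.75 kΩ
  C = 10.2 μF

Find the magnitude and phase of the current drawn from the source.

Step 1 — Angular frequency: ω = 2π·f = 2π·1.01e+04 = 6.346e+04 rad/s.
Step 2 — Component impedances:
  R: Z = R = 4750 Ω
  C: Z = 1/(jωC) = -j/(ω·C) = 0 - j1.545 Ω
Step 3 — Series combination: Z_total = R + C = 4750 - j1.545 Ω = 4750∠-0.0° Ω.
Step 4 — Source phasor: V = 33.9∠-56.5° V = 18.71 - j28.27 V.
Step 5 — Ohm's law: I = V / Z_total = (18.71 - j28.27) / (4750 - j1.545) = 0.003941 - j0.00595 A.
Step 6 — Convert to polar: |I| = 0.007137 A, ∠I = -56.5°.

I = 0.007137∠-56.5° A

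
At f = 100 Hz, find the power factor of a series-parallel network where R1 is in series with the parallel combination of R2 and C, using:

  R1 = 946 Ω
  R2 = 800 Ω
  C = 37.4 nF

Step 1 — Angular frequency: ω = 2π·f = 2π·100 = 628.3 rad/s.
Step 2 — Component impedances:
  R1: Z = R = 946 Ω
  R2: Z = R = 800 Ω
  C: Z = 1/(jωC) = -j/(ω·C) = 0 - j4.255e+04 Ω
Step 3 — Parallel branch: R2 || C = 1/(1/R2 + 1/C) = 799.7 - j15.03 Ω.
Step 4 — Series with R1: Z_total = R1 + (R2 || C) = 1746 - j15.03 Ω = 1746∠-0.5° Ω.
Step 5 — Power factor: PF = cos(φ) = Re(Z)/|Z| = 1746/1746 = 1.
Step 6 — Type: Im(Z) = -15.03 ⇒ leading (phase φ = -0.5°).

PF = 1 (leading, φ = -0.5°)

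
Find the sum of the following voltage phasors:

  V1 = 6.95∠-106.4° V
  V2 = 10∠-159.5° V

Step 1 — Convert each phasor to rectangular form:
  V1 = 6.95·(cos(-106.4°) + j·sin(-106.4°)) = -1.962 - j6.667 V
  V2 = 10·(cos(-159.5°) + j·sin(-159.5°)) = -9.367 - j3.502 V
Step 2 — Sum components: V_total = -11.33 - j10.17 V.
Step 3 — Convert to polar: |V_total| = 15.22 V, ∠V_total = -138.1°.

V_total = 15.22∠-138.1° V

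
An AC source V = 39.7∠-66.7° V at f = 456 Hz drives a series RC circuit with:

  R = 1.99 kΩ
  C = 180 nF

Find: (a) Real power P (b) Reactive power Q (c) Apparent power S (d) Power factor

Step 1 — Angular frequency: ω = 2π·f = 2π·456 = 2865 rad/s.
Step 2 — Component impedances:
  R: Z = R = 1990 Ω
  C: Z = 1/(jωC) = -j/(ω·C) = 0 - j1939 Ω
Step 3 — Series combination: Z_total = R + C = 1990 - j1939 Ω = 2778∠-44.3° Ω.
Step 4 — Source phasor: V = 39.7∠-66.7° V = 15.7 - j36.46 V.
Step 5 — Current: I = V / Z = 0.01321 - j0.005455 A = 0.01429∠-22.4° A.
Step 6 — Complex power: S = V·I* = 0.4063 - j0.3959 VA.
Step 7 — Real power: P = Re(S) = 0.4063 W.
Step 8 — Reactive power: Q = Im(S) = -0.3959 VAR.
Step 9 — Apparent power: |S| = 0.5673 VA.
Step 10 — Power factor: PF = P/|S| = 0.7162 (leading).

(a) P = 0.4063 W  (b) Q = -0.3959 VAR  (c) S = 0.5673 VA  (d) PF = 0.7162 (leading)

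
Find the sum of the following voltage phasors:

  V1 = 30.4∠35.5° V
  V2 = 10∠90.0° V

Step 1 — Convert each phasor to rectangular form:
  V1 = 30.4·(cos(35.5°) + j·sin(35.5°)) = 24.75 + j17.65 V
  V2 = 10·(cos(90.0°) + j·sin(90.0°)) = 0 + j10 V
Step 2 — Sum components: V_total = 24.75 + j27.65 V.
Step 3 — Convert to polar: |V_total| = 37.11 V, ∠V_total = 48.2°.

V_total = 37.11∠48.2° V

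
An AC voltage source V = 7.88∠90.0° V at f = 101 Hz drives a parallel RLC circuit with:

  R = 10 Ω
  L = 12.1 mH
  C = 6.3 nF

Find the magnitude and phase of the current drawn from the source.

Step 1 — Angular frequency: ω = 2π·f = 2π·101 = 634.6 rad/s.
Step 2 — Component impedances:
  R: Z = R = 10 Ω
  L: Z = jωL = j·634.6·0.0121 = 0 + j7.679 Ω
  C: Z = 1/(jωC) = -j/(ω·C) = 0 - j2.501e+05 Ω
Step 3 — Parallel combination: 1/Z_total = 1/R + 1/L + 1/C; Z_total = 3.709 + j4.831 Ω = 6.09∠52.5° Ω.
Step 4 — Source phasor: V = 7.88∠90.0° V = 0 + j7.88 V.
Step 5 — Ohm's law: I = V / Z_total = (0 + j7.88) / (3.709 + j4.831) = 1.026 + j0.788 A.
Step 6 — Convert to polar: |I| = 1.294 A, ∠I = 37.5°.

I = 1.294∠37.5° A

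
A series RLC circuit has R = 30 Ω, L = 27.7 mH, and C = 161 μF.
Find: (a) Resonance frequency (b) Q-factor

Step 1 — Resonance condition Im(Z)=0 gives ω₀ = 1/√(LC).
Step 2 — ω₀ = 1/√(0.0277·0.000161) = 473.5 rad/s.
Step 3 — f₀ = ω₀/(2π) = 75.36 Hz.
Step 4 — Series Q: Q = ω₀L/R = 473.5·0.0277/30 = 0.4372.

(a) f₀ = 75.36 Hz  (b) Q = 0.4372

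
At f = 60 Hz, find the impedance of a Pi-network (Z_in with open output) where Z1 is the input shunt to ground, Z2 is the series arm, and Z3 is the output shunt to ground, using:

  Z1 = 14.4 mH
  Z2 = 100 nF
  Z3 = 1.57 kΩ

Step 1 — Angular frequency: ω = 2π·f = 2π·60 = 377 rad/s.
Step 2 — Component impedances:
  Z1: Z = jωL = j·377·0.0144 = 0 + j5.429 Ω
  Z2: Z = 1/(jωC) = -j/(ω·C) = 0 - j2.653e+04 Ω
  Z3: Z = R = 1570 Ω
Step 3 — With open output, the series arm Z2 and the output shunt Z3 appear in series to ground: Z2 + Z3 = 1570 - j2.653e+04 Ω.
Step 4 — Parallel with input shunt Z1: Z_in = Z1 || (Z2 + Z3) = 6.556e-05 + j5.43 Ω = 5.43∠90.0° Ω.

Z = 6.556e-05 + j5.43 Ω = 5.43∠90.0° Ω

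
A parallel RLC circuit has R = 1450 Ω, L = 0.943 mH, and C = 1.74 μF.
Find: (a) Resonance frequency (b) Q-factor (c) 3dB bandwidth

Step 1 — Resonance: ω₀ = 1/√(LC) = 1/√(0.000943·1.74e-06) = 2.469e+04 rad/s.
Step 2 — f₀ = ω₀/(2π) = 3929 Hz.
Step 3 — Parallel Q: Q = R/(ω₀L) = 1450/(2.469e+04·0.000943) = 62.29.
Step 4 — Bandwidth: Δω = ω₀/Q = 396.4 rad/s; BW = Δω/(2π) = 63.08 Hz.

(a) f₀ = 3929 Hz  (b) Q = 62.29  (c) BW = 63.08 Hz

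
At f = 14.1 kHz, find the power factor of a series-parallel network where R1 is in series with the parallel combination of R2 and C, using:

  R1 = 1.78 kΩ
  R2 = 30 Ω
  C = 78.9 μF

Step 1 — Angular frequency: ω = 2π·f = 2π·1.41e+04 = 8.859e+04 rad/s.
Step 2 — Component impedances:
  R1: Z = R = 1780 Ω
  R2: Z = R = 30 Ω
  C: Z = 1/(jωC) = -j/(ω·C) = 0 - j0.1431 Ω
Step 3 — Parallel branch: R2 || C = 1/(1/R2 + 1/C) = 0.0006822 - j0.1431 Ω.
Step 4 — Series with R1: Z_total = R1 + (R2 || C) = 1780 - j0.1431 Ω = 1780∠-0.0° Ω.
Step 5 — Power factor: PF = cos(φ) = Re(Z)/|Z| = 1780/1780 = 1.
Step 6 — Type: Im(Z) = -0.1431 ⇒ leading (phase φ = -0.0°).

PF = 1 (leading, φ = -0.0°)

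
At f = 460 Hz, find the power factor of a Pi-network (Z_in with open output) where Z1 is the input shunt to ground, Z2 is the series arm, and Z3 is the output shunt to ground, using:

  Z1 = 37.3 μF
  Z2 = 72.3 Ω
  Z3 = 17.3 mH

Step 1 — Angular frequency: ω = 2π·f = 2π·460 = 2890 rad/s.
Step 2 — Component impedances:
  Z1: Z = 1/(jωC) = -j/(ω·C) = 0 - j9.276 Ω
  Z2: Z = R = 72.3 Ω
  Z3: Z = jωL = j·2890·0.0173 = 0 + j50 Ω
Step 3 — With open output, the series arm Z2 and the output shunt Z3 appear in series to ground: Z2 + Z3 = 72.3 + j50 Ω.
Step 4 — Parallel with input shunt Z1: Z_in = Z1 || (Z2 + Z3) = 0.9034 - j9.785 Ω = 9.826∠-84.7° Ω.
Step 5 — Power factor: PF = cos(φ) = Re(Z)/|Z| = 0.9034/9.826 = 0.09194.
Step 6 — Type: Im(Z) = -9.785 ⇒ leading (phase φ = -84.7°).

PF = 0.09194 (leading, φ = -84.7°)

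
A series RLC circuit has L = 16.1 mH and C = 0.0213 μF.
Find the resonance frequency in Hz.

Step 1 — Resonance condition Im(Z)=0 gives ω₀ = 1/√(LC).
Step 2 — ω₀ = 1/√(0.0161·2.13e-08) = 5.4e+04 rad/s.
Step 3 — f₀ = ω₀/(2π) = 8594 Hz.

f₀ = 8594 Hz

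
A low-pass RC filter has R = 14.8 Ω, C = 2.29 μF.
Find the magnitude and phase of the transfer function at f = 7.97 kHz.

Step 1 — Angular frequency: ω = 2π·7970 = 5.008e+04 rad/s.
Step 2 — Transfer function: H(jω) = 1/(1 + jωRC).
Step 3 — Denominator: 1 + jωRC = 1 + j·5.008e+04·14.8·2.29e-06 = 1 + j1.697.
Step 4 — H = 0.2577 - j0.4374.
Step 5 — Magnitude: |H| = 0.5076 (-5.9 dB); phase: φ = -59.5°.

|H| = 0.5076 (-5.9 dB), φ = -59.5°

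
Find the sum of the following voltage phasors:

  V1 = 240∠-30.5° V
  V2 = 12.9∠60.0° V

Step 1 — Convert each phasor to rectangular form:
  V1 = 240·(cos(-30.5°) + j·sin(-30.5°)) = 206.8 - j121.8 V
  V2 = 12.9·(cos(60.0°) + j·sin(60.0°)) = 6.45 + j11.17 V
Step 2 — Sum components: V_total = 213.2 - j110.6 V.
Step 3 — Convert to polar: |V_total| = 240.2 V, ∠V_total = -27.4°.

V_total = 240.2∠-27.4° V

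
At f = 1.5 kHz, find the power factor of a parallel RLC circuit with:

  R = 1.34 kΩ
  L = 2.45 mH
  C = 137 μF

Step 1 — Angular frequency: ω = 2π·f = 2π·1500 = 9425 rad/s.
Step 2 — Component impedances:
  R: Z = R = 1340 Ω
  L: Z = jωL = j·9425·0.00245 = 0 + j23.09 Ω
  C: Z = 1/(jωC) = -j/(ω·C) = 0 - j0.7745 Ω
Step 3 — Parallel combination: 1/Z_total = 1/R + 1/L + 1/C; Z_total = 0.0004792 - j0.8014 Ω = 0.8014∠-90.0° Ω.
Step 4 — Power factor: PF = cos(φ) = Re(Z)/|Z| = 0.0004792/0.8014 = 0.000598.
Step 5 — Type: Im(Z) = -0.8014 ⇒ leading (phase φ = -90.0°).

PF = 0.000598 (leading, φ = -90.0°)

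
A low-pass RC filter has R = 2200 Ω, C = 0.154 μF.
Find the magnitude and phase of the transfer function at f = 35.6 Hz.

Step 1 — Angular frequency: ω = 2π·35.6 = 223.7 rad/s.
Step 2 — Transfer function: H(jω) = 1/(1 + jωRC).
Step 3 — Denominator: 1 + jωRC = 1 + j·223.7·2200·1.54e-07 = 1 + j0.07578.
Step 4 — H = 0.9943 - j0.07535.
Step 5 — Magnitude: |H| = 0.9971 (-0.0 dB); phase: φ = -4.3°.

|H| = 0.9971 (-0.0 dB), φ = -4.3°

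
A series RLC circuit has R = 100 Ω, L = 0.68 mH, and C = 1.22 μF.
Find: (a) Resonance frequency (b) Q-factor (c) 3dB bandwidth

Step 1 — Resonance condition Im(Z)=0 gives ω₀ = 1/√(LC).
Step 2 — ω₀ = 1/√(0.00068·1.22e-06) = 3.472e+04 rad/s.
Step 3 — f₀ = ω₀/(2π) = 5526 Hz.
Step 4 — Series Q: Q = ω₀L/R = 3.472e+04·0.00068/100 = 0.2361.
Step 5 — 3dB bandwidth: Δω = ω₀/Q = 1.471e+05 rad/s; BW = Δω/(2π) = 2.341e+04 Hz.

(a) f₀ = 5526 Hz  (b) Q = 0.2361  (c) BW = 2.341e+04 Hz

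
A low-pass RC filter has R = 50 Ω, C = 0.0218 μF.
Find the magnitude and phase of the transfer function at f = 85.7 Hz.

Step 1 — Angular frequency: ω = 2π·85.7 = 538.5 rad/s.
Step 2 — Transfer function: H(jω) = 1/(1 + jωRC).
Step 3 — Denominator: 1 + jωRC = 1 + j·538.5·50·2.18e-08 = 1 + j0.0005869.
Step 4 — H = 1 - j0.0005869.
Step 5 — Magnitude: |H| = 1 (-0.0 dB); phase: φ = -0.0°.

|H| = 1 (-0.0 dB), φ = -0.0°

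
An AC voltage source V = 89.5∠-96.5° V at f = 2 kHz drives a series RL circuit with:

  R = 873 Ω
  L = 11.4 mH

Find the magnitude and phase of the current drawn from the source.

Step 1 — Angular frequency: ω = 2π·f = 2π·2000 = 1.257e+04 rad/s.
Step 2 — Component impedances:
  R: Z = R = 873 Ω
  L: Z = jωL = j·1.257e+04·0.0114 = 0 + j143.3 Ω
Step 3 — Series combination: Z_total = R + L = 873 + j143.3 Ω = 884.7∠9.3° Ω.
Step 4 — Source phasor: V = 89.5∠-96.5° V = -10.13 - j88.92 V.
Step 5 — Ohm's law: I = V / Z_total = (-10.13 - j88.92) / (873 + j143.3) = -0.02758 - j0.09734 A.
Step 6 — Convert to polar: |I| = 0.1012 A, ∠I = -105.8°.

I = 0.1012∠-105.8° A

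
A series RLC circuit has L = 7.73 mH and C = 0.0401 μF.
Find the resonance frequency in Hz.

Step 1 — Resonance condition Im(Z)=0 gives ω₀ = 1/√(LC).
Step 2 — ω₀ = 1/√(0.00773·4.01e-08) = 5.68e+04 rad/s.
Step 3 — f₀ = ω₀/(2π) = 9040 Hz.

f₀ = 9040 Hz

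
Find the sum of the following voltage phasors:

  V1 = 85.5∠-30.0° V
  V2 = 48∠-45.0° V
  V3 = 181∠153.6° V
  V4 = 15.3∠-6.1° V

Step 1 — Convert each phasor to rectangular form:
  V1 = 85.5·(cos(-30.0°) + j·sin(-30.0°)) = 74.05 - j42.75 V
  V2 = 48·(cos(-45.0°) + j·sin(-45.0°)) = 33.94 - j33.94 V
  V3 = 181·(cos(153.6°) + j·sin(153.6°)) = -162.1 + j80.48 V
  V4 = 15.3·(cos(-6.1°) + j·sin(-6.1°)) = 15.21 - j1.626 V
Step 2 — Sum components: V_total = -38.92 + j2.162 V.
Step 3 — Convert to polar: |V_total| = 38.98 V, ∠V_total = 176.8°.

V_total = 38.98∠176.8° V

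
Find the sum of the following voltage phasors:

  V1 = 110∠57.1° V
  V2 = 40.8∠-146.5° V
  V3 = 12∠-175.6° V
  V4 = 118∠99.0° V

Step 1 — Convert each phasor to rectangular form:
  V1 = 110·(cos(57.1°) + j·sin(57.1°)) = 59.75 + j92.36 V
  V2 = 40.8·(cos(-146.5°) + j·sin(-146.5°)) = -34.02 - j22.52 V
  V3 = 12·(cos(-175.6°) + j·sin(-175.6°)) = -11.96 - j0.9206 V
  V4 = 118·(cos(99.0°) + j·sin(99.0°)) = -18.46 + j116.5 V
Step 2 — Sum components: V_total = -4.697 + j185.5 V.
Step 3 — Convert to polar: |V_total| = 185.5 V, ∠V_total = 91.5°.

V_total = 185.5∠91.5° V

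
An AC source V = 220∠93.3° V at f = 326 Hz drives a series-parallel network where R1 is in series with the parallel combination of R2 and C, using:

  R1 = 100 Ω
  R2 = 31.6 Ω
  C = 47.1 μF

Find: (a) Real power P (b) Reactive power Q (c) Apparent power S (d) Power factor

Step 1 — Angular frequency: ω = 2π·f = 2π·326 = 2048 rad/s.
Step 2 — Component impedances:
  R1: Z = R = 100 Ω
  R2: Z = R = 31.6 Ω
  C: Z = 1/(jωC) = -j/(ω·C) = 0 - j10.37 Ω
Step 3 — Parallel branch: R2 || C = 1/(1/R2 + 1/C) = 3.07 - j9.358 Ω.
Step 4 — Series with R1: Z_total = R1 + (R2 || C) = 103.1 - j9.358 Ω = 103.5∠-5.2° Ω.
Step 5 — Source phasor: V = 220∠93.3° V = -12.66 + j219.6 V.
Step 6 — Current: I = V / Z = -0.3138 + j2.102 A = 2.126∠98.5° A.
Step 7 — Complex power: S = V·I* = 465.7 - j42.29 VA.
Step 8 — Real power: P = Re(S) = 465.7 W.
Step 9 — Reactive power: Q = Im(S) = -42.29 VAR.
Step 10 — Apparent power: |S| = 467.7 VA.
Step 11 — Power factor: PF = P/|S| = 0.9959 (leading).

(a) P = 465.7 W  (b) Q = -42.29 VAR  (c) S = 467.7 VA  (d) PF = 0.9959 (leading)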